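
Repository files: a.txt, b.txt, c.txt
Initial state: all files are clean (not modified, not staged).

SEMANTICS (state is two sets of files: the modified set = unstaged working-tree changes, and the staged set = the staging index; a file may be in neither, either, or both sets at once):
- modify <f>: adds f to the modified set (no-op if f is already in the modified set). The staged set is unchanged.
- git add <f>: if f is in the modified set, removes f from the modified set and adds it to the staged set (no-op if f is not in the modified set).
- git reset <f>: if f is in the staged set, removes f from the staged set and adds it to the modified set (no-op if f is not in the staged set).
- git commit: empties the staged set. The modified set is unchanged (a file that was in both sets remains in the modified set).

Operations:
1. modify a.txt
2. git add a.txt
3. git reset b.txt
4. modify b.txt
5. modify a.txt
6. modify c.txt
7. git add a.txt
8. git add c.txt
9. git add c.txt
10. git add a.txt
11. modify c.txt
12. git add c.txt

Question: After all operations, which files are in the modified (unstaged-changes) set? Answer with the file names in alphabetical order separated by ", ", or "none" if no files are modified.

After op 1 (modify a.txt): modified={a.txt} staged={none}
After op 2 (git add a.txt): modified={none} staged={a.txt}
After op 3 (git reset b.txt): modified={none} staged={a.txt}
After op 4 (modify b.txt): modified={b.txt} staged={a.txt}
After op 5 (modify a.txt): modified={a.txt, b.txt} staged={a.txt}
After op 6 (modify c.txt): modified={a.txt, b.txt, c.txt} staged={a.txt}
After op 7 (git add a.txt): modified={b.txt, c.txt} staged={a.txt}
After op 8 (git add c.txt): modified={b.txt} staged={a.txt, c.txt}
After op 9 (git add c.txt): modified={b.txt} staged={a.txt, c.txt}
After op 10 (git add a.txt): modified={b.txt} staged={a.txt, c.txt}
After op 11 (modify c.txt): modified={b.txt, c.txt} staged={a.txt, c.txt}
After op 12 (git add c.txt): modified={b.txt} staged={a.txt, c.txt}

Answer: b.txt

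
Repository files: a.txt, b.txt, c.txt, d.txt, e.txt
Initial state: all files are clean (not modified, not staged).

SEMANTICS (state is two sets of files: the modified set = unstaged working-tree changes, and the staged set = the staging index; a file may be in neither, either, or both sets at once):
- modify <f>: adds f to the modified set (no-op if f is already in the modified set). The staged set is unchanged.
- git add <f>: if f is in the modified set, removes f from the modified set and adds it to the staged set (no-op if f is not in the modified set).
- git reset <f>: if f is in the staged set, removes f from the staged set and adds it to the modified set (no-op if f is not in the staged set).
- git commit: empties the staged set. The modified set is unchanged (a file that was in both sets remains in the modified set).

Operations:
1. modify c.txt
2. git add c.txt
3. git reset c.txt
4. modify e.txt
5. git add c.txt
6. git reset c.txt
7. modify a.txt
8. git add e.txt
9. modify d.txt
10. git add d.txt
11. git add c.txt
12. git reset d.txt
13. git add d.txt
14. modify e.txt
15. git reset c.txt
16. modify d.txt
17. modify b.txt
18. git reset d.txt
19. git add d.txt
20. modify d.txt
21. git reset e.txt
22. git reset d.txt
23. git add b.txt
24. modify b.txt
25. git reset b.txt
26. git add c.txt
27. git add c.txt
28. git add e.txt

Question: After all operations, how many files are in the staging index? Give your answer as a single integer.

Answer: 2

Derivation:
After op 1 (modify c.txt): modified={c.txt} staged={none}
After op 2 (git add c.txt): modified={none} staged={c.txt}
After op 3 (git reset c.txt): modified={c.txt} staged={none}
After op 4 (modify e.txt): modified={c.txt, e.txt} staged={none}
After op 5 (git add c.txt): modified={e.txt} staged={c.txt}
After op 6 (git reset c.txt): modified={c.txt, e.txt} staged={none}
After op 7 (modify a.txt): modified={a.txt, c.txt, e.txt} staged={none}
After op 8 (git add e.txt): modified={a.txt, c.txt} staged={e.txt}
After op 9 (modify d.txt): modified={a.txt, c.txt, d.txt} staged={e.txt}
After op 10 (git add d.txt): modified={a.txt, c.txt} staged={d.txt, e.txt}
After op 11 (git add c.txt): modified={a.txt} staged={c.txt, d.txt, e.txt}
After op 12 (git reset d.txt): modified={a.txt, d.txt} staged={c.txt, e.txt}
After op 13 (git add d.txt): modified={a.txt} staged={c.txt, d.txt, e.txt}
After op 14 (modify e.txt): modified={a.txt, e.txt} staged={c.txt, d.txt, e.txt}
After op 15 (git reset c.txt): modified={a.txt, c.txt, e.txt} staged={d.txt, e.txt}
After op 16 (modify d.txt): modified={a.txt, c.txt, d.txt, e.txt} staged={d.txt, e.txt}
After op 17 (modify b.txt): modified={a.txt, b.txt, c.txt, d.txt, e.txt} staged={d.txt, e.txt}
After op 18 (git reset d.txt): modified={a.txt, b.txt, c.txt, d.txt, e.txt} staged={e.txt}
After op 19 (git add d.txt): modified={a.txt, b.txt, c.txt, e.txt} staged={d.txt, e.txt}
After op 20 (modify d.txt): modified={a.txt, b.txt, c.txt, d.txt, e.txt} staged={d.txt, e.txt}
After op 21 (git reset e.txt): modified={a.txt, b.txt, c.txt, d.txt, e.txt} staged={d.txt}
After op 22 (git reset d.txt): modified={a.txt, b.txt, c.txt, d.txt, e.txt} staged={none}
After op 23 (git add b.txt): modified={a.txt, c.txt, d.txt, e.txt} staged={b.txt}
After op 24 (modify b.txt): modified={a.txt, b.txt, c.txt, d.txt, e.txt} staged={b.txt}
After op 25 (git reset b.txt): modified={a.txt, b.txt, c.txt, d.txt, e.txt} staged={none}
After op 26 (git add c.txt): modified={a.txt, b.txt, d.txt, e.txt} staged={c.txt}
After op 27 (git add c.txt): modified={a.txt, b.txt, d.txt, e.txt} staged={c.txt}
After op 28 (git add e.txt): modified={a.txt, b.txt, d.txt} staged={c.txt, e.txt}
Final staged set: {c.txt, e.txt} -> count=2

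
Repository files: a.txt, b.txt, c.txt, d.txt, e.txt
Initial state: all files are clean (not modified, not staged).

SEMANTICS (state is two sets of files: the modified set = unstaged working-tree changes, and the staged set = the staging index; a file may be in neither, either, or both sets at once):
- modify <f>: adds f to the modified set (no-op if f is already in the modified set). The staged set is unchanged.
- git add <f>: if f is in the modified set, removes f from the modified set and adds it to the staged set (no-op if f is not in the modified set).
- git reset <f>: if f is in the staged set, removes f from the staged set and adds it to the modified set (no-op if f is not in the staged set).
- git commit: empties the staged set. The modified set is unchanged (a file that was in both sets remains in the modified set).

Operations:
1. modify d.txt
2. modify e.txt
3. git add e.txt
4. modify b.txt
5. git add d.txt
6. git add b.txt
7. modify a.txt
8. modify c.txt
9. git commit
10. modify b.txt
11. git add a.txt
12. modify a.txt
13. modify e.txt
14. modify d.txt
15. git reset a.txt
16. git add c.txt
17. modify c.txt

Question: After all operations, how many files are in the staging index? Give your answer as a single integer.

Answer: 1

Derivation:
After op 1 (modify d.txt): modified={d.txt} staged={none}
After op 2 (modify e.txt): modified={d.txt, e.txt} staged={none}
After op 3 (git add e.txt): modified={d.txt} staged={e.txt}
After op 4 (modify b.txt): modified={b.txt, d.txt} staged={e.txt}
After op 5 (git add d.txt): modified={b.txt} staged={d.txt, e.txt}
After op 6 (git add b.txt): modified={none} staged={b.txt, d.txt, e.txt}
After op 7 (modify a.txt): modified={a.txt} staged={b.txt, d.txt, e.txt}
After op 8 (modify c.txt): modified={a.txt, c.txt} staged={b.txt, d.txt, e.txt}
After op 9 (git commit): modified={a.txt, c.txt} staged={none}
After op 10 (modify b.txt): modified={a.txt, b.txt, c.txt} staged={none}
After op 11 (git add a.txt): modified={b.txt, c.txt} staged={a.txt}
After op 12 (modify a.txt): modified={a.txt, b.txt, c.txt} staged={a.txt}
After op 13 (modify e.txt): modified={a.txt, b.txt, c.txt, e.txt} staged={a.txt}
After op 14 (modify d.txt): modified={a.txt, b.txt, c.txt, d.txt, e.txt} staged={a.txt}
After op 15 (git reset a.txt): modified={a.txt, b.txt, c.txt, d.txt, e.txt} staged={none}
After op 16 (git add c.txt): modified={a.txt, b.txt, d.txt, e.txt} staged={c.txt}
After op 17 (modify c.txt): modified={a.txt, b.txt, c.txt, d.txt, e.txt} staged={c.txt}
Final staged set: {c.txt} -> count=1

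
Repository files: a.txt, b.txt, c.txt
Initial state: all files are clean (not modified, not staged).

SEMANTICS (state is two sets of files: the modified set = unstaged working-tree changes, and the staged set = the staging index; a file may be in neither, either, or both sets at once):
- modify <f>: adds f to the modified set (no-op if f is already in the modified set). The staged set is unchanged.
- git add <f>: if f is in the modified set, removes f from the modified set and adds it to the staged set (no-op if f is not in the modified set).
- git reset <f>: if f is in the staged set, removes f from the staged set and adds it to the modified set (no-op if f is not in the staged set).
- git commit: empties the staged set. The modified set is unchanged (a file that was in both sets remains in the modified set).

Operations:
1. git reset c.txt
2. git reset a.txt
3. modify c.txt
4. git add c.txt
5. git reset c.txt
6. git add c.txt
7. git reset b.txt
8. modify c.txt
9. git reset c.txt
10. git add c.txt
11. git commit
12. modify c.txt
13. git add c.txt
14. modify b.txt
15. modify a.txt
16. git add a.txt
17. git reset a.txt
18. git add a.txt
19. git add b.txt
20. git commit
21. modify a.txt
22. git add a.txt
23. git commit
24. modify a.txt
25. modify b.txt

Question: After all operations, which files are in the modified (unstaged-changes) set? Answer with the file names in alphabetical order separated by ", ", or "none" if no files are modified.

After op 1 (git reset c.txt): modified={none} staged={none}
After op 2 (git reset a.txt): modified={none} staged={none}
After op 3 (modify c.txt): modified={c.txt} staged={none}
After op 4 (git add c.txt): modified={none} staged={c.txt}
After op 5 (git reset c.txt): modified={c.txt} staged={none}
After op 6 (git add c.txt): modified={none} staged={c.txt}
After op 7 (git reset b.txt): modified={none} staged={c.txt}
After op 8 (modify c.txt): modified={c.txt} staged={c.txt}
After op 9 (git reset c.txt): modified={c.txt} staged={none}
After op 10 (git add c.txt): modified={none} staged={c.txt}
After op 11 (git commit): modified={none} staged={none}
After op 12 (modify c.txt): modified={c.txt} staged={none}
After op 13 (git add c.txt): modified={none} staged={c.txt}
After op 14 (modify b.txt): modified={b.txt} staged={c.txt}
After op 15 (modify a.txt): modified={a.txt, b.txt} staged={c.txt}
After op 16 (git add a.txt): modified={b.txt} staged={a.txt, c.txt}
After op 17 (git reset a.txt): modified={a.txt, b.txt} staged={c.txt}
After op 18 (git add a.txt): modified={b.txt} staged={a.txt, c.txt}
After op 19 (git add b.txt): modified={none} staged={a.txt, b.txt, c.txt}
After op 20 (git commit): modified={none} staged={none}
After op 21 (modify a.txt): modified={a.txt} staged={none}
After op 22 (git add a.txt): modified={none} staged={a.txt}
After op 23 (git commit): modified={none} staged={none}
After op 24 (modify a.txt): modified={a.txt} staged={none}
After op 25 (modify b.txt): modified={a.txt, b.txt} staged={none}

Answer: a.txt, b.txt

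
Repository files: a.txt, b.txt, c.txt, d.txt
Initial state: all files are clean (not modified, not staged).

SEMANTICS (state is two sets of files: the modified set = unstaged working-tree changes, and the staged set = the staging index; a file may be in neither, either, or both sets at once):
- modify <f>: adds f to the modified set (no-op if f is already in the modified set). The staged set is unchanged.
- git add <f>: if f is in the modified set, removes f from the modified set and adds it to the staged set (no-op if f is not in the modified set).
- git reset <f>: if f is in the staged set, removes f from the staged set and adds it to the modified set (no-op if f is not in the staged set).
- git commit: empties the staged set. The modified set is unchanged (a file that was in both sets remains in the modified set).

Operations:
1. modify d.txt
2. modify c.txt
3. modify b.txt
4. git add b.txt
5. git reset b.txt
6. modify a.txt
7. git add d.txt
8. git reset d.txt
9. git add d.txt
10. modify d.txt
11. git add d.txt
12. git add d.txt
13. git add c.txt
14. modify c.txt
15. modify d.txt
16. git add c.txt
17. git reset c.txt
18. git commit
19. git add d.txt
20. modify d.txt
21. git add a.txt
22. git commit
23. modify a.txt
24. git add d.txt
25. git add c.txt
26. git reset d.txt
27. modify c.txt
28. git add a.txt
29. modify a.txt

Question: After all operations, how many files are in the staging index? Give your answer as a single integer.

Answer: 2

Derivation:
After op 1 (modify d.txt): modified={d.txt} staged={none}
After op 2 (modify c.txt): modified={c.txt, d.txt} staged={none}
After op 3 (modify b.txt): modified={b.txt, c.txt, d.txt} staged={none}
After op 4 (git add b.txt): modified={c.txt, d.txt} staged={b.txt}
After op 5 (git reset b.txt): modified={b.txt, c.txt, d.txt} staged={none}
After op 6 (modify a.txt): modified={a.txt, b.txt, c.txt, d.txt} staged={none}
After op 7 (git add d.txt): modified={a.txt, b.txt, c.txt} staged={d.txt}
After op 8 (git reset d.txt): modified={a.txt, b.txt, c.txt, d.txt} staged={none}
After op 9 (git add d.txt): modified={a.txt, b.txt, c.txt} staged={d.txt}
After op 10 (modify d.txt): modified={a.txt, b.txt, c.txt, d.txt} staged={d.txt}
After op 11 (git add d.txt): modified={a.txt, b.txt, c.txt} staged={d.txt}
After op 12 (git add d.txt): modified={a.txt, b.txt, c.txt} staged={d.txt}
After op 13 (git add c.txt): modified={a.txt, b.txt} staged={c.txt, d.txt}
After op 14 (modify c.txt): modified={a.txt, b.txt, c.txt} staged={c.txt, d.txt}
After op 15 (modify d.txt): modified={a.txt, b.txt, c.txt, d.txt} staged={c.txt, d.txt}
After op 16 (git add c.txt): modified={a.txt, b.txt, d.txt} staged={c.txt, d.txt}
After op 17 (git reset c.txt): modified={a.txt, b.txt, c.txt, d.txt} staged={d.txt}
After op 18 (git commit): modified={a.txt, b.txt, c.txt, d.txt} staged={none}
After op 19 (git add d.txt): modified={a.txt, b.txt, c.txt} staged={d.txt}
After op 20 (modify d.txt): modified={a.txt, b.txt, c.txt, d.txt} staged={d.txt}
After op 21 (git add a.txt): modified={b.txt, c.txt, d.txt} staged={a.txt, d.txt}
After op 22 (git commit): modified={b.txt, c.txt, d.txt} staged={none}
After op 23 (modify a.txt): modified={a.txt, b.txt, c.txt, d.txt} staged={none}
After op 24 (git add d.txt): modified={a.txt, b.txt, c.txt} staged={d.txt}
After op 25 (git add c.txt): modified={a.txt, b.txt} staged={c.txt, d.txt}
After op 26 (git reset d.txt): modified={a.txt, b.txt, d.txt} staged={c.txt}
After op 27 (modify c.txt): modified={a.txt, b.txt, c.txt, d.txt} staged={c.txt}
After op 28 (git add a.txt): modified={b.txt, c.txt, d.txt} staged={a.txt, c.txt}
After op 29 (modify a.txt): modified={a.txt, b.txt, c.txt, d.txt} staged={a.txt, c.txt}
Final staged set: {a.txt, c.txt} -> count=2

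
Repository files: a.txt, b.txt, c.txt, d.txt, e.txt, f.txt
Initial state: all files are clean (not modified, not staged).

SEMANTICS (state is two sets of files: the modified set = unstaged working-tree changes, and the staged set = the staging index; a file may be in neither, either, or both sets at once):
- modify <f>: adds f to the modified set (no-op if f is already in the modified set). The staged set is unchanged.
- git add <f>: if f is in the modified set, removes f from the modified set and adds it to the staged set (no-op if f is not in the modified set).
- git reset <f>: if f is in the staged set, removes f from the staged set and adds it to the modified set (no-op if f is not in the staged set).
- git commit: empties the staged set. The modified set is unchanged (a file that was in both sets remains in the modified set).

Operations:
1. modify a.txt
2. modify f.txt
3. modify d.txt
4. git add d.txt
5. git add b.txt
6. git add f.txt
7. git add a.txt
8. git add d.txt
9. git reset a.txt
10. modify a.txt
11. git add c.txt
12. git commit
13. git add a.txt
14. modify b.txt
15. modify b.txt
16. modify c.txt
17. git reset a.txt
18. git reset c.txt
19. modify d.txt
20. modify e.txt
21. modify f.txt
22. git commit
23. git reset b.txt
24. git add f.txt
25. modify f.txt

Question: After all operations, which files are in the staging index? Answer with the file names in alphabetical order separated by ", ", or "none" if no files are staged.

After op 1 (modify a.txt): modified={a.txt} staged={none}
After op 2 (modify f.txt): modified={a.txt, f.txt} staged={none}
After op 3 (modify d.txt): modified={a.txt, d.txt, f.txt} staged={none}
After op 4 (git add d.txt): modified={a.txt, f.txt} staged={d.txt}
After op 5 (git add b.txt): modified={a.txt, f.txt} staged={d.txt}
After op 6 (git add f.txt): modified={a.txt} staged={d.txt, f.txt}
After op 7 (git add a.txt): modified={none} staged={a.txt, d.txt, f.txt}
After op 8 (git add d.txt): modified={none} staged={a.txt, d.txt, f.txt}
After op 9 (git reset a.txt): modified={a.txt} staged={d.txt, f.txt}
After op 10 (modify a.txt): modified={a.txt} staged={d.txt, f.txt}
After op 11 (git add c.txt): modified={a.txt} staged={d.txt, f.txt}
After op 12 (git commit): modified={a.txt} staged={none}
After op 13 (git add a.txt): modified={none} staged={a.txt}
After op 14 (modify b.txt): modified={b.txt} staged={a.txt}
After op 15 (modify b.txt): modified={b.txt} staged={a.txt}
After op 16 (modify c.txt): modified={b.txt, c.txt} staged={a.txt}
After op 17 (git reset a.txt): modified={a.txt, b.txt, c.txt} staged={none}
After op 18 (git reset c.txt): modified={a.txt, b.txt, c.txt} staged={none}
After op 19 (modify d.txt): modified={a.txt, b.txt, c.txt, d.txt} staged={none}
After op 20 (modify e.txt): modified={a.txt, b.txt, c.txt, d.txt, e.txt} staged={none}
After op 21 (modify f.txt): modified={a.txt, b.txt, c.txt, d.txt, e.txt, f.txt} staged={none}
After op 22 (git commit): modified={a.txt, b.txt, c.txt, d.txt, e.txt, f.txt} staged={none}
After op 23 (git reset b.txt): modified={a.txt, b.txt, c.txt, d.txt, e.txt, f.txt} staged={none}
After op 24 (git add f.txt): modified={a.txt, b.txt, c.txt, d.txt, e.txt} staged={f.txt}
After op 25 (modify f.txt): modified={a.txt, b.txt, c.txt, d.txt, e.txt, f.txt} staged={f.txt}

Answer: f.txt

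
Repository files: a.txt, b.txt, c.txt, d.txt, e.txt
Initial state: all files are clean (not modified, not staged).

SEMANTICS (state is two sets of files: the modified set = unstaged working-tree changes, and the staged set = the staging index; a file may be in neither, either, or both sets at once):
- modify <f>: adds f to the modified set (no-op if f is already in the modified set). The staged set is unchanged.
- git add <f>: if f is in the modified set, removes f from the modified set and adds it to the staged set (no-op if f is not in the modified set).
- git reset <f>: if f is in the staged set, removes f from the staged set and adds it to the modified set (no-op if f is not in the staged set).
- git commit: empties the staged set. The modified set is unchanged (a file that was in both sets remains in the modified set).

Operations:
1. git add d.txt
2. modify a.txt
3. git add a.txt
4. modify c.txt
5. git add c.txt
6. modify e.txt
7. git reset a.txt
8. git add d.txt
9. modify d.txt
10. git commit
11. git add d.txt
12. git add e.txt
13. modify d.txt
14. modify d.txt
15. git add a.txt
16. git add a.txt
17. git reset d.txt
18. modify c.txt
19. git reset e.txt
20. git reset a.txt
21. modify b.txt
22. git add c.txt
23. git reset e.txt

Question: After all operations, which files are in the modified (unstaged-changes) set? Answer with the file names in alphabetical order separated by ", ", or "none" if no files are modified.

Answer: a.txt, b.txt, d.txt, e.txt

Derivation:
After op 1 (git add d.txt): modified={none} staged={none}
After op 2 (modify a.txt): modified={a.txt} staged={none}
After op 3 (git add a.txt): modified={none} staged={a.txt}
After op 4 (modify c.txt): modified={c.txt} staged={a.txt}
After op 5 (git add c.txt): modified={none} staged={a.txt, c.txt}
After op 6 (modify e.txt): modified={e.txt} staged={a.txt, c.txt}
After op 7 (git reset a.txt): modified={a.txt, e.txt} staged={c.txt}
After op 8 (git add d.txt): modified={a.txt, e.txt} staged={c.txt}
After op 9 (modify d.txt): modified={a.txt, d.txt, e.txt} staged={c.txt}
After op 10 (git commit): modified={a.txt, d.txt, e.txt} staged={none}
After op 11 (git add d.txt): modified={a.txt, e.txt} staged={d.txt}
After op 12 (git add e.txt): modified={a.txt} staged={d.txt, e.txt}
After op 13 (modify d.txt): modified={a.txt, d.txt} staged={d.txt, e.txt}
After op 14 (modify d.txt): modified={a.txt, d.txt} staged={d.txt, e.txt}
After op 15 (git add a.txt): modified={d.txt} staged={a.txt, d.txt, e.txt}
After op 16 (git add a.txt): modified={d.txt} staged={a.txt, d.txt, e.txt}
After op 17 (git reset d.txt): modified={d.txt} staged={a.txt, e.txt}
After op 18 (modify c.txt): modified={c.txt, d.txt} staged={a.txt, e.txt}
After op 19 (git reset e.txt): modified={c.txt, d.txt, e.txt} staged={a.txt}
After op 20 (git reset a.txt): modified={a.txt, c.txt, d.txt, e.txt} staged={none}
After op 21 (modify b.txt): modified={a.txt, b.txt, c.txt, d.txt, e.txt} staged={none}
After op 22 (git add c.txt): modified={a.txt, b.txt, d.txt, e.txt} staged={c.txt}
After op 23 (git reset e.txt): modified={a.txt, b.txt, d.txt, e.txt} staged={c.txt}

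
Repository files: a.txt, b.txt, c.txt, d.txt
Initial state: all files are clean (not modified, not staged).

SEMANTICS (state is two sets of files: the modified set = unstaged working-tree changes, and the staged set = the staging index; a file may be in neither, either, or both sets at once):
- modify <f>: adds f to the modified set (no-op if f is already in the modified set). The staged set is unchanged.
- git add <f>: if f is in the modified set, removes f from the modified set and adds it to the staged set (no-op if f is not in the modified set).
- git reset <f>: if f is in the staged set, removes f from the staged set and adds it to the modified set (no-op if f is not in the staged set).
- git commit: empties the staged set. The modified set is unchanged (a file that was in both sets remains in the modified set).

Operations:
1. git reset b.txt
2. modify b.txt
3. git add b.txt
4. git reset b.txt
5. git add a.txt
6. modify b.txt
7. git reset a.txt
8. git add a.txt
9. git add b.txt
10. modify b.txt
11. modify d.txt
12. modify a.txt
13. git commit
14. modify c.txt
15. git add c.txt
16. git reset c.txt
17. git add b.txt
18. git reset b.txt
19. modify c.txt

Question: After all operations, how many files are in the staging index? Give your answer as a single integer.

After op 1 (git reset b.txt): modified={none} staged={none}
After op 2 (modify b.txt): modified={b.txt} staged={none}
After op 3 (git add b.txt): modified={none} staged={b.txt}
After op 4 (git reset b.txt): modified={b.txt} staged={none}
After op 5 (git add a.txt): modified={b.txt} staged={none}
After op 6 (modify b.txt): modified={b.txt} staged={none}
After op 7 (git reset a.txt): modified={b.txt} staged={none}
After op 8 (git add a.txt): modified={b.txt} staged={none}
After op 9 (git add b.txt): modified={none} staged={b.txt}
After op 10 (modify b.txt): modified={b.txt} staged={b.txt}
After op 11 (modify d.txt): modified={b.txt, d.txt} staged={b.txt}
After op 12 (modify a.txt): modified={a.txt, b.txt, d.txt} staged={b.txt}
After op 13 (git commit): modified={a.txt, b.txt, d.txt} staged={none}
After op 14 (modify c.txt): modified={a.txt, b.txt, c.txt, d.txt} staged={none}
After op 15 (git add c.txt): modified={a.txt, b.txt, d.txt} staged={c.txt}
After op 16 (git reset c.txt): modified={a.txt, b.txt, c.txt, d.txt} staged={none}
After op 17 (git add b.txt): modified={a.txt, c.txt, d.txt} staged={b.txt}
After op 18 (git reset b.txt): modified={a.txt, b.txt, c.txt, d.txt} staged={none}
After op 19 (modify c.txt): modified={a.txt, b.txt, c.txt, d.txt} staged={none}
Final staged set: {none} -> count=0

Answer: 0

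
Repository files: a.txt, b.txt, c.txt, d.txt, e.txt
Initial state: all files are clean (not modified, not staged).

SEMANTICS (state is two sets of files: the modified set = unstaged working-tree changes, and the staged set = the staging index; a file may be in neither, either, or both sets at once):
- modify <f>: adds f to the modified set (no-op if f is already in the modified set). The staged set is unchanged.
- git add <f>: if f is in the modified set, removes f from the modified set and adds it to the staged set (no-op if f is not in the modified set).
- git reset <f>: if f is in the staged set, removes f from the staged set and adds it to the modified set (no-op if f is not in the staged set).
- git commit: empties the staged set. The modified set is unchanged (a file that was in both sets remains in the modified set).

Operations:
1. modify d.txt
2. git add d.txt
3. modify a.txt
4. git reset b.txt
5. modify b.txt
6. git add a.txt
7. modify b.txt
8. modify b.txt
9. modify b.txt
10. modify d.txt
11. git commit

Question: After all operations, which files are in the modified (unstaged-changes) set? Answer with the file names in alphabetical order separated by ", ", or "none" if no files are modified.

Answer: b.txt, d.txt

Derivation:
After op 1 (modify d.txt): modified={d.txt} staged={none}
After op 2 (git add d.txt): modified={none} staged={d.txt}
After op 3 (modify a.txt): modified={a.txt} staged={d.txt}
After op 4 (git reset b.txt): modified={a.txt} staged={d.txt}
After op 5 (modify b.txt): modified={a.txt, b.txt} staged={d.txt}
After op 6 (git add a.txt): modified={b.txt} staged={a.txt, d.txt}
After op 7 (modify b.txt): modified={b.txt} staged={a.txt, d.txt}
After op 8 (modify b.txt): modified={b.txt} staged={a.txt, d.txt}
After op 9 (modify b.txt): modified={b.txt} staged={a.txt, d.txt}
After op 10 (modify d.txt): modified={b.txt, d.txt} staged={a.txt, d.txt}
After op 11 (git commit): modified={b.txt, d.txt} staged={none}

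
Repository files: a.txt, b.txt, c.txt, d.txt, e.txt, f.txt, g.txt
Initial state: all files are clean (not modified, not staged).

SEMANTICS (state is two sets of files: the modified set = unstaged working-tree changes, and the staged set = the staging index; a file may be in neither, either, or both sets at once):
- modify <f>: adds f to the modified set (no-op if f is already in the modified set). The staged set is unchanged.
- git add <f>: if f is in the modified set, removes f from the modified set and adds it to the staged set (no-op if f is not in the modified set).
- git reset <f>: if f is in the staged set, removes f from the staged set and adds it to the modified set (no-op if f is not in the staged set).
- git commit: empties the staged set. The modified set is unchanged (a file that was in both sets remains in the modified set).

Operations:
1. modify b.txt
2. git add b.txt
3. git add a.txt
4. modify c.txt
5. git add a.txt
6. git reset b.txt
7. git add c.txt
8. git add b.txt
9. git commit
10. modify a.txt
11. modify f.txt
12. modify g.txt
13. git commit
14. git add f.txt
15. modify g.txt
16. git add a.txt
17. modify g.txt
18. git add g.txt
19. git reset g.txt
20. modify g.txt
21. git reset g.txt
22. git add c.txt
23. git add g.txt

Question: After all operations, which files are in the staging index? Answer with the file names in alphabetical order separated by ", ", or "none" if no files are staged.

Answer: a.txt, f.txt, g.txt

Derivation:
After op 1 (modify b.txt): modified={b.txt} staged={none}
After op 2 (git add b.txt): modified={none} staged={b.txt}
After op 3 (git add a.txt): modified={none} staged={b.txt}
After op 4 (modify c.txt): modified={c.txt} staged={b.txt}
After op 5 (git add a.txt): modified={c.txt} staged={b.txt}
After op 6 (git reset b.txt): modified={b.txt, c.txt} staged={none}
After op 7 (git add c.txt): modified={b.txt} staged={c.txt}
After op 8 (git add b.txt): modified={none} staged={b.txt, c.txt}
After op 9 (git commit): modified={none} staged={none}
After op 10 (modify a.txt): modified={a.txt} staged={none}
After op 11 (modify f.txt): modified={a.txt, f.txt} staged={none}
After op 12 (modify g.txt): modified={a.txt, f.txt, g.txt} staged={none}
After op 13 (git commit): modified={a.txt, f.txt, g.txt} staged={none}
After op 14 (git add f.txt): modified={a.txt, g.txt} staged={f.txt}
After op 15 (modify g.txt): modified={a.txt, g.txt} staged={f.txt}
After op 16 (git add a.txt): modified={g.txt} staged={a.txt, f.txt}
After op 17 (modify g.txt): modified={g.txt} staged={a.txt, f.txt}
After op 18 (git add g.txt): modified={none} staged={a.txt, f.txt, g.txt}
After op 19 (git reset g.txt): modified={g.txt} staged={a.txt, f.txt}
After op 20 (modify g.txt): modified={g.txt} staged={a.txt, f.txt}
After op 21 (git reset g.txt): modified={g.txt} staged={a.txt, f.txt}
After op 22 (git add c.txt): modified={g.txt} staged={a.txt, f.txt}
After op 23 (git add g.txt): modified={none} staged={a.txt, f.txt, g.txt}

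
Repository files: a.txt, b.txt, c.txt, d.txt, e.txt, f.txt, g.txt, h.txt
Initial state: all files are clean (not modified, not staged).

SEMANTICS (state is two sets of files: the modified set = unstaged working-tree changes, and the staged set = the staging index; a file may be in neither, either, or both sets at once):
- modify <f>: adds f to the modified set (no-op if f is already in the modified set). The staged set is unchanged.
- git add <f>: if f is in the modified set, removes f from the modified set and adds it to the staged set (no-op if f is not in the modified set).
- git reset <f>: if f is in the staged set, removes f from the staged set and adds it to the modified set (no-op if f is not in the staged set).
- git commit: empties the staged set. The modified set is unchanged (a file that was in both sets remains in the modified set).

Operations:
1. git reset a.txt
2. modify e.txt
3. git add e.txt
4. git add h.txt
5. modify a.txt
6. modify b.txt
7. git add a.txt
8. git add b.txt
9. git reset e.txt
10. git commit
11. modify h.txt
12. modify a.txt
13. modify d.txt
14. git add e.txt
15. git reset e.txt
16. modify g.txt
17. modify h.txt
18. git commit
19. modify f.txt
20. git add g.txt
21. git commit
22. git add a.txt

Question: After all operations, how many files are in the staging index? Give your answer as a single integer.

Answer: 1

Derivation:
After op 1 (git reset a.txt): modified={none} staged={none}
After op 2 (modify e.txt): modified={e.txt} staged={none}
After op 3 (git add e.txt): modified={none} staged={e.txt}
After op 4 (git add h.txt): modified={none} staged={e.txt}
After op 5 (modify a.txt): modified={a.txt} staged={e.txt}
After op 6 (modify b.txt): modified={a.txt, b.txt} staged={e.txt}
After op 7 (git add a.txt): modified={b.txt} staged={a.txt, e.txt}
After op 8 (git add b.txt): modified={none} staged={a.txt, b.txt, e.txt}
After op 9 (git reset e.txt): modified={e.txt} staged={a.txt, b.txt}
After op 10 (git commit): modified={e.txt} staged={none}
After op 11 (modify h.txt): modified={e.txt, h.txt} staged={none}
After op 12 (modify a.txt): modified={a.txt, e.txt, h.txt} staged={none}
After op 13 (modify d.txt): modified={a.txt, d.txt, e.txt, h.txt} staged={none}
After op 14 (git add e.txt): modified={a.txt, d.txt, h.txt} staged={e.txt}
After op 15 (git reset e.txt): modified={a.txt, d.txt, e.txt, h.txt} staged={none}
After op 16 (modify g.txt): modified={a.txt, d.txt, e.txt, g.txt, h.txt} staged={none}
After op 17 (modify h.txt): modified={a.txt, d.txt, e.txt, g.txt, h.txt} staged={none}
After op 18 (git commit): modified={a.txt, d.txt, e.txt, g.txt, h.txt} staged={none}
After op 19 (modify f.txt): modified={a.txt, d.txt, e.txt, f.txt, g.txt, h.txt} staged={none}
After op 20 (git add g.txt): modified={a.txt, d.txt, e.txt, f.txt, h.txt} staged={g.txt}
After op 21 (git commit): modified={a.txt, d.txt, e.txt, f.txt, h.txt} staged={none}
After op 22 (git add a.txt): modified={d.txt, e.txt, f.txt, h.txt} staged={a.txt}
Final staged set: {a.txt} -> count=1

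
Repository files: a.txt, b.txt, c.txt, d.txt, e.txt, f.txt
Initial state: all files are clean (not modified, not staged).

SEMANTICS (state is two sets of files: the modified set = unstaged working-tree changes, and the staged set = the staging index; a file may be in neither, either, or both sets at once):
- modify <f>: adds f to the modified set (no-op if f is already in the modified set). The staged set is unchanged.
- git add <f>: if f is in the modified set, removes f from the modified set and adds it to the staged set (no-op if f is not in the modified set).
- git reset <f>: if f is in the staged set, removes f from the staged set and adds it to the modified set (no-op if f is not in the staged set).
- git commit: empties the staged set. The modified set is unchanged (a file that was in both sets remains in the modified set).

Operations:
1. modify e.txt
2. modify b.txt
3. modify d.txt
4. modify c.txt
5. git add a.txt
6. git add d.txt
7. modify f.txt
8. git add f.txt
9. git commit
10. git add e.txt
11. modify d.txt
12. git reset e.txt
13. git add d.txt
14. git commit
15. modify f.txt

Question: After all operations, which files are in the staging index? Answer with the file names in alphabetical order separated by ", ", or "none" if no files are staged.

After op 1 (modify e.txt): modified={e.txt} staged={none}
After op 2 (modify b.txt): modified={b.txt, e.txt} staged={none}
After op 3 (modify d.txt): modified={b.txt, d.txt, e.txt} staged={none}
After op 4 (modify c.txt): modified={b.txt, c.txt, d.txt, e.txt} staged={none}
After op 5 (git add a.txt): modified={b.txt, c.txt, d.txt, e.txt} staged={none}
After op 6 (git add d.txt): modified={b.txt, c.txt, e.txt} staged={d.txt}
After op 7 (modify f.txt): modified={b.txt, c.txt, e.txt, f.txt} staged={d.txt}
After op 8 (git add f.txt): modified={b.txt, c.txt, e.txt} staged={d.txt, f.txt}
After op 9 (git commit): modified={b.txt, c.txt, e.txt} staged={none}
After op 10 (git add e.txt): modified={b.txt, c.txt} staged={e.txt}
After op 11 (modify d.txt): modified={b.txt, c.txt, d.txt} staged={e.txt}
After op 12 (git reset e.txt): modified={b.txt, c.txt, d.txt, e.txt} staged={none}
After op 13 (git add d.txt): modified={b.txt, c.txt, e.txt} staged={d.txt}
After op 14 (git commit): modified={b.txt, c.txt, e.txt} staged={none}
After op 15 (modify f.txt): modified={b.txt, c.txt, e.txt, f.txt} staged={none}

Answer: none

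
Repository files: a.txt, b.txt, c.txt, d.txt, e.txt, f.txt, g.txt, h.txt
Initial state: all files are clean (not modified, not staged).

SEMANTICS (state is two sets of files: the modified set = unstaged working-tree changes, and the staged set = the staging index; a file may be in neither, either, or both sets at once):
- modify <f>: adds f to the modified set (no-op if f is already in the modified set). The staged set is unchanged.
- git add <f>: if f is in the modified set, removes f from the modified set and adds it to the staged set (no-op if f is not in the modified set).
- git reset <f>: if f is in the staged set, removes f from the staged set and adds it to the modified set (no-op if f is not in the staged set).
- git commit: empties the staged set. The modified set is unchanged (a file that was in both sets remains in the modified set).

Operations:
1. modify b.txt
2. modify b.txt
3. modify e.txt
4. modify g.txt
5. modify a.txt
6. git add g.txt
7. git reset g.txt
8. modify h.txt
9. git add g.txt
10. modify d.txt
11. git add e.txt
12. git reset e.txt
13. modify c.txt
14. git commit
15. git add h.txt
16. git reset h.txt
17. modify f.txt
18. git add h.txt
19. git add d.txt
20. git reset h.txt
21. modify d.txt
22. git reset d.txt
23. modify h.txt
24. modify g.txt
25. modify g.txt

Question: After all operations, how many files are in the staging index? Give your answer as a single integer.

After op 1 (modify b.txt): modified={b.txt} staged={none}
After op 2 (modify b.txt): modified={b.txt} staged={none}
After op 3 (modify e.txt): modified={b.txt, e.txt} staged={none}
After op 4 (modify g.txt): modified={b.txt, e.txt, g.txt} staged={none}
After op 5 (modify a.txt): modified={a.txt, b.txt, e.txt, g.txt} staged={none}
After op 6 (git add g.txt): modified={a.txt, b.txt, e.txt} staged={g.txt}
After op 7 (git reset g.txt): modified={a.txt, b.txt, e.txt, g.txt} staged={none}
After op 8 (modify h.txt): modified={a.txt, b.txt, e.txt, g.txt, h.txt} staged={none}
After op 9 (git add g.txt): modified={a.txt, b.txt, e.txt, h.txt} staged={g.txt}
After op 10 (modify d.txt): modified={a.txt, b.txt, d.txt, e.txt, h.txt} staged={g.txt}
After op 11 (git add e.txt): modified={a.txt, b.txt, d.txt, h.txt} staged={e.txt, g.txt}
After op 12 (git reset e.txt): modified={a.txt, b.txt, d.txt, e.txt, h.txt} staged={g.txt}
After op 13 (modify c.txt): modified={a.txt, b.txt, c.txt, d.txt, e.txt, h.txt} staged={g.txt}
After op 14 (git commit): modified={a.txt, b.txt, c.txt, d.txt, e.txt, h.txt} staged={none}
After op 15 (git add h.txt): modified={a.txt, b.txt, c.txt, d.txt, e.txt} staged={h.txt}
After op 16 (git reset h.txt): modified={a.txt, b.txt, c.txt, d.txt, e.txt, h.txt} staged={none}
After op 17 (modify f.txt): modified={a.txt, b.txt, c.txt, d.txt, e.txt, f.txt, h.txt} staged={none}
After op 18 (git add h.txt): modified={a.txt, b.txt, c.txt, d.txt, e.txt, f.txt} staged={h.txt}
After op 19 (git add d.txt): modified={a.txt, b.txt, c.txt, e.txt, f.txt} staged={d.txt, h.txt}
After op 20 (git reset h.txt): modified={a.txt, b.txt, c.txt, e.txt, f.txt, h.txt} staged={d.txt}
After op 21 (modify d.txt): modified={a.txt, b.txt, c.txt, d.txt, e.txt, f.txt, h.txt} staged={d.txt}
After op 22 (git reset d.txt): modified={a.txt, b.txt, c.txt, d.txt, e.txt, f.txt, h.txt} staged={none}
After op 23 (modify h.txt): modified={a.txt, b.txt, c.txt, d.txt, e.txt, f.txt, h.txt} staged={none}
After op 24 (modify g.txt): modified={a.txt, b.txt, c.txt, d.txt, e.txt, f.txt, g.txt, h.txt} staged={none}
After op 25 (modify g.txt): modified={a.txt, b.txt, c.txt, d.txt, e.txt, f.txt, g.txt, h.txt} staged={none}
Final staged set: {none} -> count=0

Answer: 0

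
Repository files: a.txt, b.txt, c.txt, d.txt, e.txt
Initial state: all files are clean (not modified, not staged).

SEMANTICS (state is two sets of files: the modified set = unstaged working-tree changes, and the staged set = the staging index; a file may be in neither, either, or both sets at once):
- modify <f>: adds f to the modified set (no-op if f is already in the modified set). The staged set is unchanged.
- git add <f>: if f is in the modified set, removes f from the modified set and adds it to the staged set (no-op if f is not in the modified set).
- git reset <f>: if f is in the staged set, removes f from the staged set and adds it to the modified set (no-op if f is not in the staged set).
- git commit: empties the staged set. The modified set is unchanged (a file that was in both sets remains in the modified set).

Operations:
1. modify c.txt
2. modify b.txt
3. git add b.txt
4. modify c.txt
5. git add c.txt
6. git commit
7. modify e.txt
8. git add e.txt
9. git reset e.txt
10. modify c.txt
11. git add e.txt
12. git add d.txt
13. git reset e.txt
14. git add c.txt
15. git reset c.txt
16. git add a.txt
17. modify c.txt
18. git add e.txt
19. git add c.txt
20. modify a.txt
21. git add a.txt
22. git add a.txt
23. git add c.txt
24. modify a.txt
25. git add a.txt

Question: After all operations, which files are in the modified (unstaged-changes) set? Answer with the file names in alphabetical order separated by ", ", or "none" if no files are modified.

Answer: none

Derivation:
After op 1 (modify c.txt): modified={c.txt} staged={none}
After op 2 (modify b.txt): modified={b.txt, c.txt} staged={none}
After op 3 (git add b.txt): modified={c.txt} staged={b.txt}
After op 4 (modify c.txt): modified={c.txt} staged={b.txt}
After op 5 (git add c.txt): modified={none} staged={b.txt, c.txt}
After op 6 (git commit): modified={none} staged={none}
After op 7 (modify e.txt): modified={e.txt} staged={none}
After op 8 (git add e.txt): modified={none} staged={e.txt}
After op 9 (git reset e.txt): modified={e.txt} staged={none}
After op 10 (modify c.txt): modified={c.txt, e.txt} staged={none}
After op 11 (git add e.txt): modified={c.txt} staged={e.txt}
After op 12 (git add d.txt): modified={c.txt} staged={e.txt}
After op 13 (git reset e.txt): modified={c.txt, e.txt} staged={none}
After op 14 (git add c.txt): modified={e.txt} staged={c.txt}
After op 15 (git reset c.txt): modified={c.txt, e.txt} staged={none}
After op 16 (git add a.txt): modified={c.txt, e.txt} staged={none}
After op 17 (modify c.txt): modified={c.txt, e.txt} staged={none}
After op 18 (git add e.txt): modified={c.txt} staged={e.txt}
After op 19 (git add c.txt): modified={none} staged={c.txt, e.txt}
After op 20 (modify a.txt): modified={a.txt} staged={c.txt, e.txt}
After op 21 (git add a.txt): modified={none} staged={a.txt, c.txt, e.txt}
After op 22 (git add a.txt): modified={none} staged={a.txt, c.txt, e.txt}
After op 23 (git add c.txt): modified={none} staged={a.txt, c.txt, e.txt}
After op 24 (modify a.txt): modified={a.txt} staged={a.txt, c.txt, e.txt}
After op 25 (git add a.txt): modified={none} staged={a.txt, c.txt, e.txt}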